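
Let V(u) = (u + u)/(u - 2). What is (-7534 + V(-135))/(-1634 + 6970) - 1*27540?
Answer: -2516706646/91379 ≈ -27541.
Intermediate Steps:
V(u) = 2*u/(-2 + u) (V(u) = (2*u)/(-2 + u) = 2*u/(-2 + u))
(-7534 + V(-135))/(-1634 + 6970) - 1*27540 = (-7534 + 2*(-135)/(-2 - 135))/(-1634 + 6970) - 1*27540 = (-7534 + 2*(-135)/(-137))/5336 - 27540 = (-7534 + 2*(-135)*(-1/137))*(1/5336) - 27540 = (-7534 + 270/137)*(1/5336) - 27540 = -1031888/137*1/5336 - 27540 = -128986/91379 - 27540 = -2516706646/91379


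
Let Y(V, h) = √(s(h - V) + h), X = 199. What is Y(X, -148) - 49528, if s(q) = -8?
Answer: -49528 + 2*I*√39 ≈ -49528.0 + 12.49*I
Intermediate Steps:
Y(V, h) = √(-8 + h)
Y(X, -148) - 49528 = √(-8 - 148) - 49528 = √(-156) - 49528 = 2*I*√39 - 49528 = -49528 + 2*I*√39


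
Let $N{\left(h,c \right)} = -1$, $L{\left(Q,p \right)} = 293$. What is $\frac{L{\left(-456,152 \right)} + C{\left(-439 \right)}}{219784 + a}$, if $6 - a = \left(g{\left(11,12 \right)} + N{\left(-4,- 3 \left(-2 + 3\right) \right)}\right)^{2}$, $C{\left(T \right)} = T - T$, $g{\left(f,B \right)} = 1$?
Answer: $\frac{293}{219790} \approx 0.0013331$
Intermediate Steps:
$C{\left(T \right)} = 0$
$a = 6$ ($a = 6 - \left(1 - 1\right)^{2} = 6 - 0^{2} = 6 - 0 = 6 + 0 = 6$)
$\frac{L{\left(-456,152 \right)} + C{\left(-439 \right)}}{219784 + a} = \frac{293 + 0}{219784 + 6} = \frac{293}{219790}$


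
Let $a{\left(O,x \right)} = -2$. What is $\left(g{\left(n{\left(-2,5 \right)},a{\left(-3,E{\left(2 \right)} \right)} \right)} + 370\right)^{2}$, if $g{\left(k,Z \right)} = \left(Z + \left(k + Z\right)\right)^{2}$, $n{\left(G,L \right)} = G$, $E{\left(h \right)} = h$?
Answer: $164836$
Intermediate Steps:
$g{\left(k,Z \right)} = \left(k + 2 Z\right)^{2}$ ($g{\left(k,Z \right)} = \left(Z + \left(Z + k\right)\right)^{2} = \left(k + 2 Z\right)^{2}$)
$\left(g{\left(n{\left(-2,5 \right)},a{\left(-3,E{\left(2 \right)} \right)} \right)} + 370\right)^{2} = \left(\left(-2 + 2 \left(-2\right)\right)^{2} + 370\right)^{2} = \left(\left(-2 - 4\right)^{2} + 370\right)^{2} = \left(\left(-6\right)^{2} + 370\right)^{2} = \left(36 + 370\right)^{2} = 406^{2} = 164836$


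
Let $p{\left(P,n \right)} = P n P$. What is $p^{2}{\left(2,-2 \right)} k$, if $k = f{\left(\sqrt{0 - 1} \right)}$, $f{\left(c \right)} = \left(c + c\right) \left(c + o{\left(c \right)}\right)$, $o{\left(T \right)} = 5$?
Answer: $-128 + 640 i \approx -128.0 + 640.0 i$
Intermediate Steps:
$f{\left(c \right)} = 2 c \left(5 + c\right)$ ($f{\left(c \right)} = \left(c + c\right) \left(c + 5\right) = 2 c \left(5 + c\right)$)
$k = 2 i \left(5 + i\right)$ ($k = 2 \sqrt{0 - 1} \left(5 + \sqrt{0 - 1}\right) = 2 \sqrt{-1} \left(5 + \sqrt{-1}\right) = 2 i \left(5 + i\right) \approx -2.0 + 10.0 i$)
$p{\left(P,n \right)} = n P^{2}$
$p^{2}{\left(2,-2 \right)} k = \left(- 2 \cdot 2^{2}\right)^{2} \left(-2 + 10 i\right) = \left(\left(-2\right) 4\right)^{2} \left(-2 + 10 i\right) = \left(-8\right)^{2} \left(-2 + 10 i\right) = 64 \left(-2 + 10 i\right) = -128 + 640 i$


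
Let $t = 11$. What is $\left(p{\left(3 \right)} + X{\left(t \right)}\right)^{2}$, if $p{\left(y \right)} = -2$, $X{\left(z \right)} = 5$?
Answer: $9$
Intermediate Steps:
$\left(p{\left(3 \right)} + X{\left(t \right)}\right)^{2} = \left(-2 + 5\right)^{2} = 3^{2} = 9$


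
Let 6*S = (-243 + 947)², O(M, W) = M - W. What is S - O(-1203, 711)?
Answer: 253550/3 ≈ 84517.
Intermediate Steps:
S = 247808/3 (S = (-243 + 947)²/6 = (⅙)*704² = (⅙)*495616 = 247808/3 ≈ 82603.)
S - O(-1203, 711) = 247808/3 - (-1203 - 1*711) = 247808/3 - (-1203 - 711) = 247808/3 - 1*(-1914) = 247808/3 + 1914 = 253550/3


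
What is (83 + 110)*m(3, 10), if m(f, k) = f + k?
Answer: 2509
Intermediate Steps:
(83 + 110)*m(3, 10) = (83 + 110)*(3 + 10) = 193*13 = 2509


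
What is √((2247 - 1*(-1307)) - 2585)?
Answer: √969 ≈ 31.129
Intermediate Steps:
√((2247 - 1*(-1307)) - 2585) = √((2247 + 1307) - 2585) = √(3554 - 2585) = √969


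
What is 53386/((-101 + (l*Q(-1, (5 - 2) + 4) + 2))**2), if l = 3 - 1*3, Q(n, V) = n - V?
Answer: 53386/9801 ≈ 5.4470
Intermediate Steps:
l = 0 (l = 3 - 3 = 0)
53386/((-101 + (l*Q(-1, (5 - 2) + 4) + 2))**2) = 53386/((-101 + (0*(-1 - ((5 - 2) + 4)) + 2))**2) = 53386/((-101 + (0*(-1 - (3 + 4)) + 2))**2) = 53386/((-101 + (0*(-1 - 1*7) + 2))**2) = 53386/((-101 + (0*(-1 - 7) + 2))**2) = 53386/((-101 + (0*(-8) + 2))**2) = 53386/((-101 + (0 + 2))**2) = 53386/((-101 + 2)**2) = 53386/((-99)**2) = 53386/9801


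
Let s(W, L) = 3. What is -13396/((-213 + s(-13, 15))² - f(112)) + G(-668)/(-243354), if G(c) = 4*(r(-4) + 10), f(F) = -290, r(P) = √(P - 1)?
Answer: -815436446/2700621015 - 2*I*√5/121677 ≈ -0.30194 - 3.6754e-5*I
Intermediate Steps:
r(P) = √(-1 + P)
G(c) = 40 + 4*I*√5 (G(c) = 4*(√(-1 - 4) + 10) = 4*(√(-5) + 10) = 4*(I*√5 + 10) = 4*(10 + I*√5) = 40 + 4*I*√5)
-13396/((-213 + s(-13, 15))² - f(112)) + G(-668)/(-243354) = -13396/((-213 + 3)² - 1*(-290)) + (40 + 4*I*√5)/(-243354) = -13396/((-210)² + 290) + (40 + 4*I*√5)*(-1/243354) = -13396/(44100 + 290) + (-20/121677 - 2*I*√5/121677) = -13396/44390 + (-20/121677 - 2*I*√5/121677) = -13396*1/44390 + (-20/121677 - 2*I*√5/121677) = -6698/22195 + (-20/121677 - 2*I*√5/121677) = -815436446/2700621015 - 2*I*√5/121677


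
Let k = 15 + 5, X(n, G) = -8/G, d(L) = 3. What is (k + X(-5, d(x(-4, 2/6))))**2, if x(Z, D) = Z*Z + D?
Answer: 2704/9 ≈ 300.44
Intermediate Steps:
x(Z, D) = D + Z**2 (x(Z, D) = Z**2 + D = D + Z**2)
k = 20
(k + X(-5, d(x(-4, 2/6))))**2 = (20 - 8/3)**2 = (52/3)**2 = 2704/9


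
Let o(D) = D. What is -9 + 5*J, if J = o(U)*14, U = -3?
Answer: -219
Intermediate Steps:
J = -42 (J = -3*14 = -42)
-9 + 5*J = -9 + 5*(-42) = -9 - 210 = -219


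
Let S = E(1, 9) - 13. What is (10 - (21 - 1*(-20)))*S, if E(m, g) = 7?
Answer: 186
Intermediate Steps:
S = -6 (S = 7 - 13 = -6)
(10 - (21 - 1*(-20)))*S = (10 - (21 - 1*(-20)))*(-6) = (10 - (21 + 20))*(-6) = (10 - 1*41)*(-6) = (10 - 41)*(-6) = -31*(-6) = 186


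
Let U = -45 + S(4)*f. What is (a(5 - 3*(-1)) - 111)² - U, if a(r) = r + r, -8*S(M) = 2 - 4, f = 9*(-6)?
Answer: 18167/2 ≈ 9083.5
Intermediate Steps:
f = -54
S(M) = ¼ (S(M) = -(2 - 4)/8 = -⅛*(-2) = ¼)
a(r) = 2*r
U = -117/2 (U = -45 + (¼)*(-54) = -45 - 27/2 = -117/2 ≈ -58.500)
(a(5 - 3*(-1)) - 111)² - U = (2*(5 - 3*(-1)) - 111)² - 1*(-117/2) = (2*(5 + 3) - 111)² + 117/2 = (2*8 - 111)² + 117/2 = (16 - 111)² + 117/2 = (-95)² + 117/2 = 9025 + 117/2 = 18167/2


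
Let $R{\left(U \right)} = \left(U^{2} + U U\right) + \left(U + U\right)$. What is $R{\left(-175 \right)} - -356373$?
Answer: $417273$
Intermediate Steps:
$R{\left(U \right)} = 2 U + 2 U^{2}$ ($R{\left(U \right)} = \left(U^{2} + U^{2}\right) + 2 U = 2 U^{2} + 2 U = 2 U + 2 U^{2}$)
$R{\left(-175 \right)} - -356373 = 2 \left(-175\right) \left(1 - 175\right) - -356373 = 2 \left(-175\right) \left(-174\right) + 356373 = 60900 + 356373 = 417273$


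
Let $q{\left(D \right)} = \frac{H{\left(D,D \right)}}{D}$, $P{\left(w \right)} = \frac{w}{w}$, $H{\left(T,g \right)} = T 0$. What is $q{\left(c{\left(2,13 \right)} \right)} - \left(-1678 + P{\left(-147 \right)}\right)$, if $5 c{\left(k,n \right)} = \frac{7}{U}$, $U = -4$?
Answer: $1677$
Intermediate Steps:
$H{\left(T,g \right)} = 0$
$c{\left(k,n \right)} = - \frac{7}{20}$ ($c{\left(k,n \right)} = \frac{7 \frac{1}{-4}}{5} = \frac{7 \left(- \frac{1}{4}\right)}{5} = \frac{1}{5} \left(- \frac{7}{4}\right) = - \frac{7}{20}$)
$P{\left(w \right)} = 1$
$q{\left(D \right)} = 0$ ($q{\left(D \right)} = \frac{0}{D} = 0$)
$q{\left(c{\left(2,13 \right)} \right)} - \left(-1678 + P{\left(-147 \right)}\right) = 0 + \left(1678 - 1\right) = 0 + 1677 = 1677$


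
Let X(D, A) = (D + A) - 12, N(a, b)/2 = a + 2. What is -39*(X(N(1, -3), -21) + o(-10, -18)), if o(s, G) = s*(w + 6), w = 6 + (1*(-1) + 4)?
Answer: 6903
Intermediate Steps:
N(a, b) = 4 + 2*a (N(a, b) = 2*(a + 2) = 2*(2 + a) = 4 + 2*a)
X(D, A) = -12 + A + D (X(D, A) = (A + D) - 12 = -12 + A + D)
w = 9 (w = 6 + (-1 + 4) = 6 + 3 = 9)
o(s, G) = 15*s (o(s, G) = s*(9 + 6) = s*15 = 15*s)
-39*(X(N(1, -3), -21) + o(-10, -18)) = -39*((-12 - 21 + (4 + 2*1)) + 15*(-10)) = -39*((-12 - 21 + (4 + 2)) - 150) = -39*((-12 - 21 + 6) - 150) = -39*(-27 - 150) = -39*(-177) = 6903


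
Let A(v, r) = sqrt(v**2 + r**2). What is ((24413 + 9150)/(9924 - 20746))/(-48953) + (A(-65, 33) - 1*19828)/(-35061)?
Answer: 10505443741391/18574243741326 - sqrt(5314)/35061 ≈ 0.56351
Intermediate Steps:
A(v, r) = sqrt(r**2 + v**2)
((24413 + 9150)/(9924 - 20746))/(-48953) + (A(-65, 33) - 1*19828)/(-35061) = ((24413 + 9150)/(9924 - 20746))/(-48953) + (sqrt(33**2 + (-65)**2) - 1*19828)/(-35061) = (33563/(-10822))*(-1/48953) + (sqrt(1089 + 4225) - 19828)*(-1/35061) = (33563*(-1/10822))*(-1/48953) + (sqrt(5314) - 19828)*(-1/35061) = -33563/10822*(-1/48953) + (-19828 + sqrt(5314))*(-1/35061) = 33563/529769366 + (19828/35061 - sqrt(5314)/35061) = 10505443741391/18574243741326 - sqrt(5314)/35061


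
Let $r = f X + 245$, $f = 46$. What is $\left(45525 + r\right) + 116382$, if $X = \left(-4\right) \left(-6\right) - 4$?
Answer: $163072$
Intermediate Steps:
$X = 20$ ($X = 24 - 4 = 20$)
$r = 1165$ ($r = 46 \cdot 20 + 245 = 920 + 245 = 1165$)
$\left(45525 + r\right) + 116382 = \left(45525 + 1165\right) + 116382 = 46690 + 116382 = 163072$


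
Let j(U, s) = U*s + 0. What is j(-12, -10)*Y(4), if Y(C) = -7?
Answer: -840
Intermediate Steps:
j(U, s) = U*s
j(-12, -10)*Y(4) = -12*(-10)*(-7) = 120*(-7) = -840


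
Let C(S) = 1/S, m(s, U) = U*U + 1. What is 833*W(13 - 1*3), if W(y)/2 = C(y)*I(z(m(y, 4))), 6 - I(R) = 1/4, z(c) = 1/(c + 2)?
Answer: 19159/20 ≈ 957.95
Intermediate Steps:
m(s, U) = 1 + U**2 (m(s, U) = U**2 + 1 = 1 + U**2)
z(c) = 1/(2 + c)
C(S) = 1/S
I(R) = 23/4 (I(R) = 6 - 1/4 = 23/4)
W(y) = 23/(2*y) (W(y) = 2*((23/4)/y) = 2*(23/(4*y)) = 23/(2*y))
833*W(13 - 1*3) = 833*(23/(2*(13 - 1*3))) = 833*(23/(2*(13 - 3))) = 833*((23/2)/10) = 833*((23/2)*(1/10)) = 833*(23/20) = 19159/20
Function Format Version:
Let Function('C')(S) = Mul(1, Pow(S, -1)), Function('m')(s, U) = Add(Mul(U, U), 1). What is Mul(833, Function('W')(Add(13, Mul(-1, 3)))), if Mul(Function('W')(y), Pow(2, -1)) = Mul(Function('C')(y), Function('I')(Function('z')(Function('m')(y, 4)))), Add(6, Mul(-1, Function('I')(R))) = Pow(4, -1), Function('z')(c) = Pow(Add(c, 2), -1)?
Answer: Rational(19159, 20) ≈ 957.95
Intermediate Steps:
Function('m')(s, U) = Add(1, Pow(U, 2)) (Function('m')(s, U) = Add(Pow(U, 2), 1) = Add(1, Pow(U, 2)))
Function('z')(c) = Pow(Add(2, c), -1)
Function('C')(S) = Pow(S, -1)
Function('I')(R) = Rational(23, 4) (Function('I')(R) = Add(6, Mul(-1, Pow(4, -1))) = Add(6, Mul(-1, Rational(1, 4))) = Add(6, Rational(-1, 4)) = Rational(23, 4))
Function('W')(y) = Mul(Rational(23, 2), Pow(y, -1)) (Function('W')(y) = Mul(2, Mul(Pow(y, -1), Rational(23, 4))) = Mul(2, Mul(Rational(23, 4), Pow(y, -1))) = Mul(Rational(23, 2), Pow(y, -1)))
Mul(833, Function('W')(Add(13, Mul(-1, 3)))) = Mul(833, Mul(Rational(23, 2), Pow(Add(13, Mul(-1, 3)), -1))) = Mul(833, Mul(Rational(23, 2), Pow(Add(13, -3), -1))) = Mul(833, Mul(Rational(23, 2), Pow(10, -1))) = Mul(833, Mul(Rational(23, 2), Rational(1, 10))) = Mul(833, Rational(23, 20)) = Rational(19159, 20)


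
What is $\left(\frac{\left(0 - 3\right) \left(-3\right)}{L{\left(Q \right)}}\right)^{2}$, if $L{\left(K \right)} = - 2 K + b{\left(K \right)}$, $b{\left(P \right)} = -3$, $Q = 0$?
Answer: $9$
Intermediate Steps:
$L{\left(K \right)} = -3 - 2 K$ ($L{\left(K \right)} = - 2 K - 3 = -3 - 2 K$)
$\left(\frac{\left(0 - 3\right) \left(-3\right)}{L{\left(Q \right)}}\right)^{2} = \left(\frac{\left(0 - 3\right) \left(-3\right)}{-3 - 0}\right)^{2} = \left(\frac{\left(-3\right) \left(-3\right)}{-3 + 0}\right)^{2} = \left(\frac{9}{-3}\right)^{2} = \left(9 \left(- \frac{1}{3}\right)\right)^{2} = \left(-3\right)^{2} = 9$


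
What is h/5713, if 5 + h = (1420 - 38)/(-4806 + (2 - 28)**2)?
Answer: -11016/11797345 ≈ -0.00093377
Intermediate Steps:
h = -11016/2065 (h = -5 + (1420 - 38)/(-4806 + (2 - 28)**2) = -5 + 1382/(-4806 + (-26)**2) = -5 + 1382/(-4806 + 676) = -5 + 1382/(-4130) = -5 + 1382*(-1/4130) = -5 - 691/2065 = -11016/2065 ≈ -5.3346)
h/5713 = -11016/2065/5713 = -11016/2065*1/5713 = -11016/11797345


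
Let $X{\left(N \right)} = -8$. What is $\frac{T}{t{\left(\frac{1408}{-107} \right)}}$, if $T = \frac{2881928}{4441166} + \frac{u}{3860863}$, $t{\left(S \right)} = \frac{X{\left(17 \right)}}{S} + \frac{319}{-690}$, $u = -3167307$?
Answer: $- \frac{89252539794335280}{75814282109489747} \approx -1.1773$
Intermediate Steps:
$t{\left(S \right)} = - \frac{319}{690} - \frac{8}{S}$ ($t{\left(S \right)} = - \frac{8}{S} + \frac{319}{-690} = - \frac{8}{S} + 319 \left(- \frac{1}{690}\right) = - \frac{8}{S} - \frac{319}{690} = - \frac{319}{690} - \frac{8}{S}$)
$T = - \frac{1469903488049}{8573366743129}$ ($T = \frac{2881928}{4441166} - \frac{3167307}{3860863} = 2881928 \cdot \frac{1}{4441166} - \frac{3167307}{3860863} = \frac{1440964}{2220583} - \frac{3167307}{3860863} = - \frac{1469903488049}{8573366743129} \approx -0.17145$)
$\frac{T}{t{\left(\frac{1408}{-107} \right)}} = - \frac{1469903488049}{8573366743129 \left(- \frac{319}{690} - \frac{8}{1408 \frac{1}{-107}}\right)} = - \frac{1469903488049}{8573366743129 \left(- \frac{319}{690} - \frac{8}{1408 \left(- \frac{1}{107}\right)}\right)} = - \frac{1469903488049}{8573366743129 \left(- \frac{319}{690} - \frac{8}{- \frac{1408}{107}}\right)} = - \frac{1469903488049}{8573366743129 \left(- \frac{319}{690} - - \frac{107}{176}\right)} = - \frac{1469903488049}{8573366743129 \left(- \frac{319}{690} + \frac{107}{176}\right)} = - \frac{1469903488049}{8573366743129 \cdot \frac{8843}{60720}} = \left(- \frac{1469903488049}{8573366743129}\right) \frac{60720}{8843} = - \frac{89252539794335280}{75814282109489747}$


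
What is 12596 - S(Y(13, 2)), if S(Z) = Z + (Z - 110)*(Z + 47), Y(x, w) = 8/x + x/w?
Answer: 12273811/676 ≈ 18157.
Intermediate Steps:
S(Z) = Z + (-110 + Z)*(47 + Z)
12596 - S(Y(13, 2)) = 12596 - (-5170 + (8/13 + 13/2)² - 62*(8/13 + 13/2)) = 12596 - (-5170 + (185/26)² - 62*185/26) = 12596 - (-5170 + 34225/676 - 5735/13) = 12596 - 1*(-3758915/676) = 12596 + 3758915/676 = 12273811/676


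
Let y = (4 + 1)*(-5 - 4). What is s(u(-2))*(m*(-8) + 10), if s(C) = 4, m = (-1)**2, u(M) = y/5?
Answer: 8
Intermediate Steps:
y = -45 (y = 5*(-9) = -45)
u(M) = -9 (u(M) = -45/5 = -45*1/5 = -9)
m = 1
s(u(-2))*(m*(-8) + 10) = 4*(1*(-8) + 10) = 4*(-8 + 10) = 4*2 = 8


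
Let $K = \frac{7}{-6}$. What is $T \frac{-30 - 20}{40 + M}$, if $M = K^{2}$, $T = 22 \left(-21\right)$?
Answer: $\frac{831600}{1489} \approx 558.5$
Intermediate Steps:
$K = - \frac{7}{6}$ ($K = 7 \left(- \frac{1}{6}\right) = - \frac{7}{6} \approx -1.1667$)
$T = -462$
$M = \frac{49}{36}$ ($M = \left(- \frac{7}{6}\right)^{2} = \frac{49}{36} \approx 1.3611$)
$T \frac{-30 - 20}{40 + M} = - 462 \frac{-30 - 20}{40 + \frac{49}{36}} = - 462 \left(- \frac{50}{\frac{1489}{36}}\right) = - 462 \left(\left(-50\right) \frac{36}{1489}\right) = \left(-462\right) \left(- \frac{1800}{1489}\right) = \frac{831600}{1489}$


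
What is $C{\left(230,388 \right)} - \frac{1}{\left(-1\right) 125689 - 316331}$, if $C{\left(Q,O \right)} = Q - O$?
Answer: $- \frac{69839159}{442020} \approx -158.0$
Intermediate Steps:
$C{\left(230,388 \right)} - \frac{1}{\left(-1\right) 125689 - 316331} = \left(230 - 388\right) - \frac{1}{\left(-1\right) 125689 - 316331} = \left(230 - 388\right) - \frac{1}{-125689 - 316331} = -158 - \frac{1}{-442020} = -158 - - \frac{1}{442020} = -158 + \frac{1}{442020} = - \frac{69839159}{442020}$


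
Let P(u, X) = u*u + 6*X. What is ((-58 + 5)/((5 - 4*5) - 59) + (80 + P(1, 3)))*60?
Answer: 221370/37 ≈ 5983.0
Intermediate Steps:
P(u, X) = u² + 6*X
((-58 + 5)/((5 - 4*5) - 59) + (80 + P(1, 3)))*60 = ((-58 + 5)/((5 - 4*5) - 59) + (80 + (1² + 6*3)))*60 = (-53/((5 - 20) - 59) + (80 + (1 + 18)))*60 = (-53/(-15 - 59) + (80 + 19))*60 = (-53/(-74) + 99)*60 = (-53*(-1/74) + 99)*60 = (53/74 + 99)*60 = (7379/74)*60 = 221370/37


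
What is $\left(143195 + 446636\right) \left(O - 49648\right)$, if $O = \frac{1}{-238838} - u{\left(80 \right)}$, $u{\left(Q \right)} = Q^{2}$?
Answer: $- \frac{7895709112463975}{238838} \approx -3.3059 \cdot 10^{10}$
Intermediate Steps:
$O = - \frac{1528563201}{238838}$ ($O = \frac{1}{-238838} - 80^{2} = - \frac{1}{238838} - 6400 = - \frac{1528563201}{238838} \approx -6400.0$)
$\left(143195 + 446636\right) \left(O - 49648\right) = \left(143195 + 446636\right) \left(- \frac{1528563201}{238838} - 49648\right) = 589831 \left(- \frac{13386392225}{238838}\right) = - \frac{7895709112463975}{238838}$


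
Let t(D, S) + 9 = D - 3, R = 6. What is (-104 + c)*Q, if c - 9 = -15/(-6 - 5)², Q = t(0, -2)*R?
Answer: 828720/121 ≈ 6848.9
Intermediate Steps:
t(D, S) = -12 + D (t(D, S) = -9 + (D - 3) = -9 + (-3 + D) = -12 + D)
Q = -72 (Q = (-12 + 0)*6 = -12*6 = -72)
c = 1074/121 (c = 9 - 15/(-6 - 5)² = 9 - 15/((-11)²) = 9 - 15/121 = 1074/121 ≈ 8.8760)
(-104 + c)*Q = (-104 + 1074/121)*(-72) = -11510/121*(-72) = 828720/121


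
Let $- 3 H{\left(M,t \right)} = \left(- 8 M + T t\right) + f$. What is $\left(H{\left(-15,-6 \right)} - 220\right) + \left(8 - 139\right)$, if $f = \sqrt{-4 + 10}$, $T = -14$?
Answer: $-419 - \frac{\sqrt{6}}{3} \approx -419.82$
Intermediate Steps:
$f = \sqrt{6} \approx 2.4495$
$H{\left(M,t \right)} = - \frac{\sqrt{6}}{3} + \frac{8 M}{3} + \frac{14 t}{3}$ ($H{\left(M,t \right)} = - \frac{\left(- 8 M - 14 t\right) + \sqrt{6}}{3} = - \frac{\left(- 14 t - 8 M\right) + \sqrt{6}}{3} = - \frac{\sqrt{6} - 14 t - 8 M}{3} = - \frac{\sqrt{6}}{3} + \frac{8 M}{3} + \frac{14 t}{3}$)
$\left(H{\left(-15,-6 \right)} - 220\right) + \left(8 - 139\right) = \left(\left(- \frac{\sqrt{6}}{3} + \frac{8}{3} \left(-15\right) + \frac{14}{3} \left(-6\right)\right) - 220\right) + \left(8 - 139\right) = \left(\left(- \frac{\sqrt{6}}{3} - 40 - 28\right) - 220\right) + \left(8 - 139\right) = \left(\left(-68 - \frac{\sqrt{6}}{3}\right) - 220\right) - 131 = \left(-288 - \frac{\sqrt{6}}{3}\right) - 131 = -419 - \frac{\sqrt{6}}{3}$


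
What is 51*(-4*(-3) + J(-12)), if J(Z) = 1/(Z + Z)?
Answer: 4879/8 ≈ 609.88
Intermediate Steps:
J(Z) = 1/(2*Z)
51*(-4*(-3) + J(-12)) = 51*(-4*(-3) + (1/2)/(-12)) = 51*(12 + (1/2)*(-1/12)) = 51*(12 - 1/24) = 51*(287/24) = 4879/8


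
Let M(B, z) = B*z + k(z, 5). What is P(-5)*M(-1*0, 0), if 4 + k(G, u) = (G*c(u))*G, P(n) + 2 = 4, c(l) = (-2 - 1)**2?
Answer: -8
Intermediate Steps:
c(l) = 9 (c(l) = (-3)**2 = 9)
P(n) = 2 (P(n) = -2 + 4 = 2)
k(G, u) = -4 + 9*G**2 (k(G, u) = -4 + (G*9)*G = -4 + (9*G)*G = -4 + 9*G**2)
M(B, z) = -4 + 9*z**2 + B*z (M(B, z) = B*z + (-4 + 9*z**2) = -4 + 9*z**2 + B*z)
P(-5)*M(-1*0, 0) = 2*(-4 + 9*0**2 - 1*0*0) = 2*(-4 + 9*0 + 0*0) = 2*(-4 + 0 + 0) = 2*(-4) = -8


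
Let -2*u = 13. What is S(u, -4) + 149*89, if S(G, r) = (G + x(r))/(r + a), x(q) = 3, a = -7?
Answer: 291749/22 ≈ 13261.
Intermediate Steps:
u = -13/2 (u = -½*13 = -13/2 ≈ -6.5000)
S(G, r) = (3 + G)/(-7 + r) (S(G, r) = (G + 3)/(r - 7) = (3 + G)/(-7 + r))
S(u, -4) + 149*89 = (3 - 13/2)/(-7 - 4) + 149*89 = -7/2/(-11) + 13261 = -1/11*(-7/2) + 13261 = 7/22 + 13261 = 291749/22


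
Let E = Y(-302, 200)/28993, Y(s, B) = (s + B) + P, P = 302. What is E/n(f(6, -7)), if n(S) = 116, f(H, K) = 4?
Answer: 50/840797 ≈ 5.9467e-5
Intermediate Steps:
Y(s, B) = 302 + B + s (Y(s, B) = (s + B) + 302 = (B + s) + 302 = 302 + B + s)
E = 200/28993 (E = (302 + 200 - 302)/28993 = 200*(1/28993) = 200/28993 ≈ 0.0068982)
E/n(f(6, -7)) = (200/28993)/116 = (200/28993)*(1/116) = 50/840797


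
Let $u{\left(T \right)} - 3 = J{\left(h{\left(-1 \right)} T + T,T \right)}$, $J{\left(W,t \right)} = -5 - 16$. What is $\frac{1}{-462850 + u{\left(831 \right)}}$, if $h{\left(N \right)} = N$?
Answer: $- \frac{1}{462868} \approx -2.1604 \cdot 10^{-6}$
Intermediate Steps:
$J{\left(W,t \right)} = -21$ ($J{\left(W,t \right)} = -5 - 16 = -21$)
$u{\left(T \right)} = -18$ ($u{\left(T \right)} = 3 - 21 = -18$)
$\frac{1}{-462850 + u{\left(831 \right)}} = \frac{1}{-462850 - 18} = \frac{1}{-462868} = - \frac{1}{462868}$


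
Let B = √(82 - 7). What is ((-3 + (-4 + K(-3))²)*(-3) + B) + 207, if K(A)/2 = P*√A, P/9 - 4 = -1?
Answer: 26412 + √3*(5 + 1296*I) ≈ 26421.0 + 2244.7*I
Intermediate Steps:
B = 5*√3 (B = √75 = 5*√3 ≈ 8.6602)
P = 27 (P = 36 + 9*(-1) = 36 - 9 = 27)
K(A) = 54*√A (K(A) = 2*(27*√A) = 54*√A)
((-3 + (-4 + K(-3))²)*(-3) + B) + 207 = ((-3 + (-4 + 54*√(-3))²)*(-3) + 5*√3) + 207 = ((-3 + (-4 + 54*(I*√3))²)*(-3) + 5*√3) + 207 = ((-3 + (-4 + 54*I*√3)²)*(-3) + 5*√3) + 207 = ((9 - 3*(-4 + 54*I*√3)²) + 5*√3) + 207 = (9 - 3*(-4 + 54*I*√3)² + 5*√3) + 207 = 216 - 3*(-4 + 54*I*√3)² + 5*√3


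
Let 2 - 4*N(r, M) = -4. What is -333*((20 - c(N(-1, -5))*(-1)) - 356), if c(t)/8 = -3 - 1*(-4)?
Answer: 109224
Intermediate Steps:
N(r, M) = 3/2 (N(r, M) = 1/2 - 1/4*(-4) = 1/2 + 1 = 3/2)
c(t) = 8 (c(t) = 8*(-3 - 1*(-4)) = 8*(-3 + 4) = 8*1 = 8)
-333*((20 - c(N(-1, -5))*(-1)) - 356) = -333*((20 - 8*(-1)) - 356) = -333*((20 - 1*(-8)) - 356) = -333*((20 + 8) - 356) = -333*(28 - 356) = -333*(-328) = 109224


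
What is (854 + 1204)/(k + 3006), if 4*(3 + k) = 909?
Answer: 2744/4307 ≈ 0.63710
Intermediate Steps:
k = 897/4 (k = -3 + (¼)*909 = -3 + 909/4 = 897/4 ≈ 224.25)
(854 + 1204)/(k + 3006) = (854 + 1204)/(897/4 + 3006) = 2058/(12921/4) = 2058*(4/12921) = 2744/4307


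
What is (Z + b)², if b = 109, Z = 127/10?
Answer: 1481089/100 ≈ 14811.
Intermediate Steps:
Z = 127/10 (Z = 127*(⅒) = 127/10 ≈ 12.700)
(Z + b)² = (127/10 + 109)² = (1217/10)² = 1481089/100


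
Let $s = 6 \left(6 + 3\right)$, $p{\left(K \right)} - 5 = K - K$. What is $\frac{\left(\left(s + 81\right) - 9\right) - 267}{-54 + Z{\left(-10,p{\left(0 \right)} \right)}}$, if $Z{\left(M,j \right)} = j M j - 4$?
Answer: $\frac{141}{308} \approx 0.45779$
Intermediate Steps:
$p{\left(K \right)} = 5$ ($p{\left(K \right)} = 5 + \left(K - K\right) = 5 + 0 = 5$)
$s = 54$ ($s = 6 \cdot 9 = 54$)
$Z{\left(M,j \right)} = -4 + M j^{2}$ ($Z{\left(M,j \right)} = M j j - 4 = M j^{2} - 4 = -4 + M j^{2}$)
$\frac{\left(\left(s + 81\right) - 9\right) - 267}{-54 + Z{\left(-10,p{\left(0 \right)} \right)}} = \frac{\left(\left(54 + 81\right) - 9\right) - 267}{-54 - \left(4 + 10 \cdot 5^{2}\right)} = \frac{\left(135 - 9\right) - 267}{-54 - 254} = \frac{126 - 267}{-54 - 254} = - \frac{141}{-54 - 254} = - \frac{141}{-308} = \left(-141\right) \left(- \frac{1}{308}\right) = \frac{141}{308}$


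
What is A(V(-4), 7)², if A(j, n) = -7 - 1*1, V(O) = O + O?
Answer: 64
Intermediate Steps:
V(O) = 2*O
A(j, n) = -8 (A(j, n) = -7 - 1 = -8)
A(V(-4), 7)² = (-8)² = 64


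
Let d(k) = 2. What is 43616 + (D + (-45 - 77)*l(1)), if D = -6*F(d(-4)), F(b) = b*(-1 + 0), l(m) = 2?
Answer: 43384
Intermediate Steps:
F(b) = -b (F(b) = b*(-1) = -b)
D = 12 (D = -(-6)*2 = -6*(-2) = 12)
43616 + (D + (-45 - 77)*l(1)) = 43616 + (12 + (-45 - 77)*2) = 43616 + (12 - 122*2) = 43616 + (12 - 244) = 43616 - 232 = 43384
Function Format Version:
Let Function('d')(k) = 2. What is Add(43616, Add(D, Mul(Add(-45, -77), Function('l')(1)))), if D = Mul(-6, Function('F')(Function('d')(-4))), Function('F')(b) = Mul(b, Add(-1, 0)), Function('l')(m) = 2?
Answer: 43384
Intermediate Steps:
Function('F')(b) = Mul(-1, b) (Function('F')(b) = Mul(b, -1) = Mul(-1, b))
D = 12 (D = Mul(-6, Mul(-1, 2)) = Mul(-6, -2) = 12)
Add(43616, Add(D, Mul(Add(-45, -77), Function('l')(1)))) = Add(43616, Add(12, Mul(Add(-45, -77), 2))) = Add(43616, Add(12, Mul(-122, 2))) = Add(43616, Add(12, -244)) = Add(43616, -232) = 43384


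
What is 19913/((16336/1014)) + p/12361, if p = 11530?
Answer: 124889485691/100964648 ≈ 1237.0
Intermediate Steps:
19913/((16336/1014)) + p/12361 = 19913/((16336/1014)) + 11530/12361 = 19913/((16336*(1/1014))) + 11530*(1/12361) = 19913/(8168/507) + 11530/12361 = 19913*(507/8168) + 11530/12361 = 10095891/8168 + 11530/12361 = 124889485691/100964648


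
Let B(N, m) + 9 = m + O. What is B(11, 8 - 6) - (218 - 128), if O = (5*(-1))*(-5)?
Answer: -72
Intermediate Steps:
O = 25 (O = -5*(-5) = 25)
B(N, m) = 16 + m (B(N, m) = -9 + (m + 25) = -9 + (25 + m) = 16 + m)
B(11, 8 - 6) - (218 - 128) = (16 + (8 - 6)) - (218 - 128) = (16 + 2) - 1*90 = 18 - 90 = -72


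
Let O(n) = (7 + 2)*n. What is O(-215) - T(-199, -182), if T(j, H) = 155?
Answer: -2090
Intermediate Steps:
O(n) = 9*n
O(-215) - T(-199, -182) = 9*(-215) - 1*155 = -1935 - 155 = -2090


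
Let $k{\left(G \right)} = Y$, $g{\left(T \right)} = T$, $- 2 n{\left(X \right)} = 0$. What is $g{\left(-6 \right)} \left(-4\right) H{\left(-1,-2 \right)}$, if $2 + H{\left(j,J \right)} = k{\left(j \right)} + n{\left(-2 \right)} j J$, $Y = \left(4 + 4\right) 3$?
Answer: $528$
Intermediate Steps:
$n{\left(X \right)} = 0$ ($n{\left(X \right)} = \left(- \frac{1}{2}\right) 0 = 0$)
$Y = 24$ ($Y = 8 \cdot 3 = 24$)
$k{\left(G \right)} = 24$
$H{\left(j,J \right)} = 22$ ($H{\left(j,J \right)} = -2 + \left(24 + 0 j J\right) = -2 + \left(24 + 0 J j\right) = -2 + \left(24 + 0\right) = -2 + 24 = 22$)
$g{\left(-6 \right)} \left(-4\right) H{\left(-1,-2 \right)} = \left(-6\right) \left(-4\right) 22 = 24 \cdot 22 = 528$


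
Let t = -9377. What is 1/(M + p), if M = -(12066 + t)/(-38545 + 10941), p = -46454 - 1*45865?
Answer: -27604/2548370987 ≈ -1.0832e-5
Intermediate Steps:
p = -92319 (p = -46454 - 45865 = -92319)
M = 2689/27604 (M = -(12066 - 9377)/(-38545 + 10941) = -2689/(-27604) = -2689*(-1)/27604 = -1*(-2689/27604) = 2689/27604 ≈ 0.097413)
1/(M + p) = 1/(2689/27604 - 92319) = 1/(-2548370987/27604) = -27604/2548370987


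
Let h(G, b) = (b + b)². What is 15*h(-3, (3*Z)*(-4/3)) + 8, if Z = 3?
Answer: 8648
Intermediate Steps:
h(G, b) = 4*b² (h(G, b) = (2*b)² = 4*b²)
15*h(-3, (3*Z)*(-4/3)) + 8 = 15*(4*((3*3)*(-4/3))²) + 8 = 15*(4*(9*(-4*⅓))²) + 8 = 15*(4*(9*(-4/3))²) + 8 = 15*(4*(-12)²) + 8 = 15*(4*144) + 8 = 15*576 + 8 = 8640 + 8 = 8648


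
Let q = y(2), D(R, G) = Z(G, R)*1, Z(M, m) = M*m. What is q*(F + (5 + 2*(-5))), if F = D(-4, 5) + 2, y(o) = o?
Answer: -46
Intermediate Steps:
D(R, G) = G*R (D(R, G) = (G*R)*1 = G*R)
q = 2
F = -18 (F = 5*(-4) + 2 = -20 + 2 = -18)
q*(F + (5 + 2*(-5))) = 2*(-18 + (5 + 2*(-5))) = 2*(-18 + (5 - 10)) = 2*(-18 - 5) = 2*(-23) = -46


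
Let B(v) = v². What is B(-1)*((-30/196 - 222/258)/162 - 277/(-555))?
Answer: 62242877/126293580 ≈ 0.49284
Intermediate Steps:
B(-1)*((-30/196 - 222/258)/162 - 277/(-555)) = (-1)²*((-30/196 - 222/258)/162 - 277/(-555)) = 1*((-30*1/196 - 222*1/258)*(1/162) - 277*(-1/555)) = 1*((-15/98 - 37/43)*(1/162) + 277/555) = 1*(-4271/4214*1/162 + 277/555) = 1*(-4271/682668 + 277/555) = 1*(62242877/126293580) = 62242877/126293580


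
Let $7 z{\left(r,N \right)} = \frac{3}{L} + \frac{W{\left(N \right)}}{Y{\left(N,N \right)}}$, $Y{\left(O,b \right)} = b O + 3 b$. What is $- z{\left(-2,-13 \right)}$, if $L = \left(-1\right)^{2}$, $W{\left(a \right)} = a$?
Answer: $- \frac{29}{70} \approx -0.41429$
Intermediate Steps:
$Y{\left(O,b \right)} = 3 b + O b$ ($Y{\left(O,b \right)} = O b + 3 b = 3 b + O b$)
$L = 1$
$z{\left(r,N \right)} = \frac{3}{7} + \frac{1}{7 \left(3 + N\right)}$ ($z{\left(r,N \right)} = \frac{\frac{3}{1} + \frac{N}{N \left(3 + N\right)}}{7} = \frac{3 \cdot 1 + N \frac{1}{N \left(3 + N\right)}}{7} = \frac{3 + \frac{1}{3 + N}}{7} = \frac{3}{7} + \frac{1}{7 \left(3 + N\right)}$)
$- z{\left(-2,-13 \right)} = - \frac{10 + 3 \left(-13\right)}{7 \left(3 - 13\right)} = - \frac{10 - 39}{7 \left(-10\right)} = - \frac{\left(-1\right) \left(-29\right)}{7 \cdot 10} = \left(-1\right) \frac{29}{70} = - \frac{29}{70}$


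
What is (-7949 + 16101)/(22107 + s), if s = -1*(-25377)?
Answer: 2038/11871 ≈ 0.17168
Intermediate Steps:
s = 25377
(-7949 + 16101)/(22107 + s) = (-7949 + 16101)/(22107 + 25377) = 8152/47484 = 8152*(1/47484) = 2038/11871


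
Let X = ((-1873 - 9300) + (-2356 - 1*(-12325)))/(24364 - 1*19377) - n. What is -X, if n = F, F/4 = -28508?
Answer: -568676380/4987 ≈ -1.1403e+5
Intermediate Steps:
F = -114032 (F = 4*(-28508) = -114032)
n = -114032
X = 568676380/4987 (X = ((-1873 - 9300) + (-2356 - 1*(-12325)))/(24364 - 1*19377) - 1*(-114032) = (-11173 + (-2356 + 12325))/(24364 - 19377) + 114032 = (-11173 + 9969)/4987 + 114032 = -1204*1/4987 + 114032 = -1204/4987 + 114032 = 568676380/4987 ≈ 1.1403e+5)
-X = -1*568676380/4987 = -568676380/4987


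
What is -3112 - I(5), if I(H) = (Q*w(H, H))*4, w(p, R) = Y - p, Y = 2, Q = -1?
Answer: -3124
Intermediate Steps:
w(p, R) = 2 - p
I(H) = -8 + 4*H (I(H) = -(2 - H)*4 = (-2 + H)*4 = -8 + 4*H)
-3112 - I(5) = -3112 - (-8 + 4*5) = -3112 - (-8 + 20) = -3112 - 1*12 = -3112 - 12 = -3124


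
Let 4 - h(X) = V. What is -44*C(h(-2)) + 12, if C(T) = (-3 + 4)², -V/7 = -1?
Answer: -32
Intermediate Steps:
V = 7 (V = -7*(-1) = 7)
h(X) = -3 (h(X) = 4 - 1*7 = 4 - 7 = -3)
C(T) = 1 (C(T) = 1² = 1)
-44*C(h(-2)) + 12 = -44*1 + 12 = -44 + 12 = -32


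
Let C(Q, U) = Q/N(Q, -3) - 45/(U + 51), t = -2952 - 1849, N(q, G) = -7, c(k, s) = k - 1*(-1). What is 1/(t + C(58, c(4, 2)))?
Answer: -56/269365 ≈ -0.00020790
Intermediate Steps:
c(k, s) = 1 + k (c(k, s) = k + 1 = 1 + k)
t = -4801
C(Q, U) = -45/(51 + U) - Q/7 (C(Q, U) = Q/(-7) - 45/(U + 51) = Q*(-⅐) - 45/(51 + U) = -Q/7 - 45/(51 + U) = -45/(51 + U) - Q/7)
1/(t + C(58, c(4, 2))) = 1/(-4801 + (-315 - 51*58 - 1*58*(1 + 4))/(7*(51 + (1 + 4)))) = 1/(-4801 + (-315 - 2958 - 1*58*5)/(7*(51 + 5))) = 1/(-4801 + (⅐)*(-315 - 2958 - 290)/56) = 1/(-4801 + (⅐)*(1/56)*(-3563)) = 1/(-4801 - 509/56) = 1/(-269365/56) = -56/269365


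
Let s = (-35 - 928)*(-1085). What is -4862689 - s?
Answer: -5907544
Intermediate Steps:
s = 1044855 (s = -963*(-1085) = 1044855)
-4862689 - s = -4862689 - 1*1044855 = -4862689 - 1044855 = -5907544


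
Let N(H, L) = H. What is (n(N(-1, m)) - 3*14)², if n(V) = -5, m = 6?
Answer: 2209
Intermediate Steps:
(n(N(-1, m)) - 3*14)² = (-5 - 3*14)² = (-5 - 42)² = (-47)² = 2209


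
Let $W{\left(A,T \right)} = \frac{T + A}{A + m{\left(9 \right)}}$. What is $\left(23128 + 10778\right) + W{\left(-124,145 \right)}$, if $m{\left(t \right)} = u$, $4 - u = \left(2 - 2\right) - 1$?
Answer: $\frac{576399}{17} \approx 33906.0$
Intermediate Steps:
$u = 5$ ($u = 4 - \left(\left(2 - 2\right) - 1\right) = 4 - \left(0 - 1\right) = 4 - -1 = 4 + 1 = 5$)
$m{\left(t \right)} = 5$
$W{\left(A,T \right)} = \frac{A + T}{5 + A}$ ($W{\left(A,T \right)} = \frac{T + A}{A + 5} = \frac{A + T}{5 + A}$)
$\left(23128 + 10778\right) + W{\left(-124,145 \right)} = \left(23128 + 10778\right) + \frac{-124 + 145}{5 - 124} = 33906 + \frac{1}{-119} \cdot 21 = 33906 - \frac{3}{17} = \frac{576399}{17}$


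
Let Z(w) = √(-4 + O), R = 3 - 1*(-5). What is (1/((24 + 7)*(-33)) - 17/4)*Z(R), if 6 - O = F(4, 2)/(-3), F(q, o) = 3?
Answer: -17395*√3/4092 ≈ -7.3629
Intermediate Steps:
O = 7 (O = 6 - 3/(-3) = 6 - 3*(-1)/3 = 6 - 1*(-1) = 6 + 1 = 7)
R = 8 (R = 3 + 5 = 8)
Z(w) = √3 (Z(w) = √(-4 + 7) = √3)
(1/((24 + 7)*(-33)) - 17/4)*Z(R) = (1/((24 + 7)*(-33)) - 17/4)*√3 = (-1/33/31 - 17*¼)*√3 = ((1/31)*(-1/33) - 17/4)*√3 = (-1/1023 - 17/4)*√3 = -17395*√3/4092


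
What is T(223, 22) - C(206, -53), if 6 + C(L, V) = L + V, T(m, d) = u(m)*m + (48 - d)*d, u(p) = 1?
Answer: 648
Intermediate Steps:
T(m, d) = m + d*(48 - d) (T(m, d) = 1*m + (48 - d)*d = m + d*(48 - d))
C(L, V) = -6 + L + V (C(L, V) = -6 + (L + V) = -6 + L + V)
T(223, 22) - C(206, -53) = (223 - 1*22² + 48*22) - (-6 + 206 - 53) = (223 - 1*484 + 1056) - 1*147 = (223 - 484 + 1056) - 147 = 795 - 147 = 648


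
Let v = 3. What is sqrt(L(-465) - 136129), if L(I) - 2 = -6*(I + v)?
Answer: I*sqrt(133355) ≈ 365.18*I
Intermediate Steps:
L(I) = -16 - 6*I (L(I) = 2 - 6*(I + 3) = 2 - 6*(3 + I) = 2 + (-18 - 6*I) = -16 - 6*I)
sqrt(L(-465) - 136129) = sqrt((-16 - 6*(-465)) - 136129) = sqrt((-16 + 2790) - 136129) = sqrt(2774 - 136129) = sqrt(-133355) = I*sqrt(133355)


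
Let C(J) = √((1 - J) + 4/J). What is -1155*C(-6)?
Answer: -385*√57 ≈ -2906.7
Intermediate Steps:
C(J) = √(1 - J + 4/J)
-1155*C(-6) = -1155*√(1 - 1*(-6) + 4/(-6)) = -1155*√(1 + 6 + 4*(-⅙)) = -1155*√(1 + 6 - ⅔) = -385*√57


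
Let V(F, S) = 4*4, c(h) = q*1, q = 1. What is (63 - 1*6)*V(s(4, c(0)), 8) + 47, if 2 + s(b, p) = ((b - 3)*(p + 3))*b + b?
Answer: 959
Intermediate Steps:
c(h) = 1 (c(h) = 1*1 = 1)
s(b, p) = -2 + b + b*(-3 + b)*(3 + p) (s(b, p) = -2 + (((b - 3)*(p + 3))*b + b) = -2 + (((-3 + b)*(3 + p))*b + b) = -2 + (b*(-3 + b)*(3 + p) + b) = -2 + (b + b*(-3 + b)*(3 + p)) = -2 + b + b*(-3 + b)*(3 + p))
V(F, S) = 16
(63 - 1*6)*V(s(4, c(0)), 8) + 47 = (63 - 1*6)*16 + 47 = (63 - 6)*16 + 47 = 57*16 + 47 = 912 + 47 = 959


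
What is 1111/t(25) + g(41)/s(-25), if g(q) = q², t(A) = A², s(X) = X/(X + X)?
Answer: 2102361/625 ≈ 3363.8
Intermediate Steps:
s(X) = ½ (s(X) = X/((2*X)) = X*(1/(2*X)) = ½)
1111/t(25) + g(41)/s(-25) = 1111/(25²) + 41²/(½) = 1111/625 + 1681*2 = 1111*(1/625) + 3362 = 1111/625 + 3362 = 2102361/625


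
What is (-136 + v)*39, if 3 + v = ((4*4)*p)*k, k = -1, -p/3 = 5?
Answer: 3939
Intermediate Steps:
p = -15 (p = -3*5 = -15)
v = 237 (v = -3 + ((4*4)*(-15))*(-1) = -3 + (16*(-15))*(-1) = -3 - 240*(-1) = -3 + 240 = 237)
(-136 + v)*39 = (-136 + 237)*39 = 101*39 = 3939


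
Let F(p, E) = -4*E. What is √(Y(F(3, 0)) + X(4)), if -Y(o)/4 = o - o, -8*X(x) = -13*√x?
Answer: √13/2 ≈ 1.8028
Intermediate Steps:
X(x) = 13*√x/8 (X(x) = -(-13)*√x/8 = 13*√x/8)
Y(o) = 0 (Y(o) = -4*(o - o) = -4*0 = 0)
√(Y(F(3, 0)) + X(4)) = √(0 + 13*√4/8) = √(0 + (13/8)*2) = √(0 + 13/4) = √(13/4) = √13/2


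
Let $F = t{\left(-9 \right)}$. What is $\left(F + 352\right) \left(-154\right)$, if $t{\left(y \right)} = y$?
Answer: $-52822$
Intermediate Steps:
$F = -9$
$\left(F + 352\right) \left(-154\right) = \left(-9 + 352\right) \left(-154\right) = 343 \left(-154\right) = -52822$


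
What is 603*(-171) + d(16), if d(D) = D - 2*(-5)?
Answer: -103087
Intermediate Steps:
d(D) = 10 + D (d(D) = D + 10 = 10 + D)
603*(-171) + d(16) = 603*(-171) + (10 + 16) = -103113 + 26 = -103087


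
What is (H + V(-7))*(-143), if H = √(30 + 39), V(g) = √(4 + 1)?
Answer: -143*√5 - 143*√69 ≈ -1507.6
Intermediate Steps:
V(g) = √5
H = √69 ≈ 8.3066
(H + V(-7))*(-143) = (√69 + √5)*(-143) = (√5 + √69)*(-143) = -143*√5 - 143*√69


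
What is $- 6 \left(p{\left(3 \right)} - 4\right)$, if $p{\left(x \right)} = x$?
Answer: $6$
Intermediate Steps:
$- 6 \left(p{\left(3 \right)} - 4\right) = - 6 \left(3 - 4\right) = \left(-6\right) \left(-1\right) = 6$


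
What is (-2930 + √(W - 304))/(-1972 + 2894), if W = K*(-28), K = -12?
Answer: -1465/461 + 2*√2/461 ≈ -3.1717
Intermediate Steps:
W = 336 (W = -12*(-28) = 336)
(-2930 + √(W - 304))/(-1972 + 2894) = (-2930 + √(336 - 304))/(-1972 + 2894) = (-2930 + √32)/922 = (-2930 + 4*√2)*(1/922) = -1465/461 + 2*√2/461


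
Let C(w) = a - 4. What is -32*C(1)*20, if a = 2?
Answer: 1280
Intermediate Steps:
C(w) = -2 (C(w) = 2 - 4 = -2)
-32*C(1)*20 = -32*(-2)*20 = 64*20 = 1280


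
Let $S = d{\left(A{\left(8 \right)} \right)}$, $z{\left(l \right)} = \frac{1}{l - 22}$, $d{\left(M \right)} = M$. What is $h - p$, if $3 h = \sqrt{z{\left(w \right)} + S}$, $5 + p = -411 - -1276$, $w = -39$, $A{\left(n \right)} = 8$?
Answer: $-860 + \frac{\sqrt{29707}}{183} \approx -859.06$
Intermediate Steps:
$z{\left(l \right)} = \frac{1}{-22 + l}$
$p = 860$ ($p = -5 - -865 = -5 + \left(-411 + 1276\right) = -5 + 865 = 860$)
$S = 8$
$h = \frac{\sqrt{29707}}{183}$ ($h = \frac{\sqrt{\frac{1}{-22 - 39} + 8}}{3} = \frac{\sqrt{\frac{1}{-61} + 8}}{3} = \frac{\sqrt{- \frac{1}{61} + 8}}{3} = \frac{\sqrt{\frac{487}{61}}}{3} = \frac{\frac{1}{61} \sqrt{29707}}{3} = \frac{\sqrt{29707}}{183} \approx 0.94184$)
$h - p = \frac{\sqrt{29707}}{183} - 860 = -860 + \frac{\sqrt{29707}}{183}$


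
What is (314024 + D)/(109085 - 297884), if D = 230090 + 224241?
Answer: -768355/188799 ≈ -4.0697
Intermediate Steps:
D = 454331
(314024 + D)/(109085 - 297884) = (314024 + 454331)/(109085 - 297884) = 768355/(-188799) = 768355*(-1/188799) = -768355/188799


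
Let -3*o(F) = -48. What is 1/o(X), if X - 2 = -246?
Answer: 1/16 ≈ 0.062500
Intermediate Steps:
X = -244 (X = 2 - 246 = -244)
o(F) = 16 (o(F) = -⅓*(-48) = 16)
1/o(X) = 1/16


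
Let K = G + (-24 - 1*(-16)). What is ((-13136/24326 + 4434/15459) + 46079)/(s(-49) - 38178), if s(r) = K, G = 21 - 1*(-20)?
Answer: -2888028725191/2390773693155 ≈ -1.2080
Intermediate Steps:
G = 41 (G = 21 + 20 = 41)
K = 33 (K = 41 + (-24 - 1*(-16)) = 41 + (-24 + 16) = 41 - 8 = 33)
s(r) = 33
((-13136/24326 + 4434/15459) + 46079)/(s(-49) - 38178) = ((-13136/24326 + 4434/15459) + 46079)/(33 - 38178) = ((-13136*1/24326 + 4434*(1/15459)) + 46079)/(-38145) = ((-6568/12163 + 1478/5153) + 46079)*(-1/38145) = (-15867990/62675939 + 46079)*(-1/38145) = (2888028725191/62675939)*(-1/38145) = -2888028725191/2390773693155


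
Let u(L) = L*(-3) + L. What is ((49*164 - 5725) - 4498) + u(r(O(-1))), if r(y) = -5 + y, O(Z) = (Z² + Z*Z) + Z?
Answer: -2179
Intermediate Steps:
O(Z) = Z + 2*Z² (O(Z) = (Z² + Z²) + Z = 2*Z² + Z = Z + 2*Z²)
u(L) = -2*L (u(L) = -3*L + L = -2*L)
((49*164 - 5725) - 4498) + u(r(O(-1))) = ((49*164 - 5725) - 4498) - 2*(-5 - (1 + 2*(-1))) = ((8036 - 5725) - 4498) - 2*(-5 - (1 - 2)) = (2311 - 4498) - 2*(-5 - 1*(-1)) = -2187 - 2*(-5 + 1) = -2187 - 2*(-4) = -2187 + 8 = -2179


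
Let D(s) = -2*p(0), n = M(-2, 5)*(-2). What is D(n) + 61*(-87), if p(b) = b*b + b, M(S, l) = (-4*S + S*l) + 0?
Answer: -5307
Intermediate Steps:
M(S, l) = -4*S + S*l
p(b) = b + b² (p(b) = b² + b = b + b²)
n = 4 (n = -2*(-4 + 5)*(-2) = -2*1*(-2) = -2*(-2) = 4)
D(s) = 0 (D(s) = -0*(1 + 0) = -0 = -2*0 = 0)
D(n) + 61*(-87) = 0 + 61*(-87) = 0 - 5307 = -5307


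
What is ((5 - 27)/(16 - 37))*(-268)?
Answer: -5896/21 ≈ -280.76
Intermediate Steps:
((5 - 27)/(16 - 37))*(-268) = -22/(-21)*(-268) = -22*(-1/21)*(-268) = (22/21)*(-268) = -5896/21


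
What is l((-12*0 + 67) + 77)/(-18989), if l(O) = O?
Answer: -144/18989 ≈ -0.0075833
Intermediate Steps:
l((-12*0 + 67) + 77)/(-18989) = ((-12*0 + 67) + 77)/(-18989) = ((0 + 67) + 77)*(-1/18989) = (67 + 77)*(-1/18989) = 144*(-1/18989) = -144/18989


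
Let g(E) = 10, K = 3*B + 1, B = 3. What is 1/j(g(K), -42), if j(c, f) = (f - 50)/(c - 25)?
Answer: 15/92 ≈ 0.16304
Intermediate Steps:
K = 10 (K = 3*3 + 1 = 9 + 1 = 10)
j(c, f) = (-50 + f)/(-25 + c)
1/j(g(K), -42) = 1/((-50 - 42)/(-25 + 10)) = 1/(-92/(-15)) = 1/(-1/15*(-92)) = 1/(92/15) = 15/92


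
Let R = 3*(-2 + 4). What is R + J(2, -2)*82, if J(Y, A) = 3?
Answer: 252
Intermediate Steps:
R = 6 (R = 3*2 = 6)
R + J(2, -2)*82 = 6 + 3*82 = 6 + 246 = 252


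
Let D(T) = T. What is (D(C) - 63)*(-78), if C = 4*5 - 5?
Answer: 3744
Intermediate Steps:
C = 15 (C = 20 - 5 = 15)
(D(C) - 63)*(-78) = (15 - 63)*(-78) = -48*(-78) = 3744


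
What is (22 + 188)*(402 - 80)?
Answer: 67620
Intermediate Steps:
(22 + 188)*(402 - 80) = 210*322 = 67620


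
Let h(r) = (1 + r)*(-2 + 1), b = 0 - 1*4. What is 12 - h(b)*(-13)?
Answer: 51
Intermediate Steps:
b = -4 (b = 0 - 4 = -4)
h(r) = -1 - r (h(r) = (1 + r)*(-1) = -1 - r)
12 - h(b)*(-13) = 12 - (-1 - 1*(-4))*(-13) = 12 - (-1 + 4)*(-13) = 12 - 1*3*(-13) = 12 - 3*(-13) = 12 + 39 = 51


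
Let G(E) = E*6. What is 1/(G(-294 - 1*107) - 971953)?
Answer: -1/974359 ≈ -1.0263e-6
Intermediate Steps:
G(E) = 6*E
1/(G(-294 - 1*107) - 971953) = 1/(6*(-294 - 1*107) - 971953) = 1/(6*(-294 - 107) - 971953) = 1/(6*(-401) - 971953) = 1/(-2406 - 971953) = 1/(-974359) = -1/974359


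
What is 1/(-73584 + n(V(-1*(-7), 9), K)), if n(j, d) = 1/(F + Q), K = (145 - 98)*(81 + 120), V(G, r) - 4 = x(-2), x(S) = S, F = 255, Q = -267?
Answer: -12/883009 ≈ -1.3590e-5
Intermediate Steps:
V(G, r) = 2 (V(G, r) = 4 - 2 = 2)
K = 9447 (K = 47*201 = 9447)
n(j, d) = -1/12 (n(j, d) = 1/(255 - 267) = 1/(-12) = -1/12)
1/(-73584 + n(V(-1*(-7), 9), K)) = 1/(-73584 - 1/12) = 1/(-883009/12) = -12/883009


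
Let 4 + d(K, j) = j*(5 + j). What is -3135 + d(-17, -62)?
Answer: 395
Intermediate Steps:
d(K, j) = -4 + j*(5 + j)
-3135 + d(-17, -62) = -3135 + (-4 + (-62)**2 + 5*(-62)) = -3135 + (-4 + 3844 - 310) = -3135 + 3530 = 395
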